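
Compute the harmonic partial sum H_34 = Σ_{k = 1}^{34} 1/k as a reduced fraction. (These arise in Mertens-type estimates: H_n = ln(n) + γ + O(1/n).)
H_34 = 54062195834749/13127595717600

Direct summation: H_34 = 1 + 1/2 + ... + 1/34. The least common denominator is lcm(1, ..., 34) = 144403552893600; over this denominator the numerator is 144403552893600 + 72201776446800 + 48134517631200 + 36100888223400 + 28880710578720 + 24067258815600 + 20629078984800 + 18050444111700 + 16044839210400 + 14440355289360 + 13127595717600 + 12033629407800 + 11107965607200 + 10314539492400 + 9626903526240 + 9025222055850 + 8494326640800 + 8022419605200 + 7600186994400 + 7220177644680 + 6876359661600 + 6563797858800 + 6278415343200 + 6016814703900 + 5776142115744 + 5553982803600 + 5348279736800 + 5157269746200 + 4979432858400 + 4813451763120 + 4658179125600 + 4512611027925 + 4375865239200 + 4247163320400 = 594684154182239, so H_34 = 594684154182239/144403552893600; reducing by gcd(594684154182239, 144403552893600) = 11 gives 54062195834749/13127595717600 ≈ 4.11821. (The PNT-adjacent estimate ln(34) + γ ≈ 4.10358 matches within O(1/n).)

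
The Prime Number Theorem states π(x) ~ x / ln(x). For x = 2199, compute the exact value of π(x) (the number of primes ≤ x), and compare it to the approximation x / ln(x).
π(2199) = 327;  x/ln(x) ≈ 285.74;  relative error ≈ 12.62%.

Directly count primes up to 2199: π(2199) = 327. The PNT approximation gives 2199/ln(2199) ≈ 2199/7.69576 ≈ 285.74. Relative error (π(x) − x/ln(x)) / π(x) ≈ 12.62%; the approximation is known to undercount slightly (Li(x) is a better estimate).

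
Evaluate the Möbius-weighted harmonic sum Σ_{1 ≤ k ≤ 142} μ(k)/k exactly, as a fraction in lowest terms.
Σ μ(k)/k = -1280195109320241807184891051690223115540059217279828/1669107775099865011251538855274990009561055775533405515

Values of μ(k) for 1 ≤ k ≤ 142: μ(1) = 1, μ(2) = -1, μ(3) = -1, μ(5) = -1, μ(6) = 1, μ(7) = -1, μ(10) = 1, μ(11) = -1, μ(13) = -1, μ(14) = 1, μ(15) = 1, μ(17) = -1, μ(19) = -1, μ(21) = 1, μ(22) = 1, μ(23) = -1, μ(26) = 1, μ(29) = -1, μ(30) = -1, μ(31) = -1, μ(33) = 1, μ(34) = 1, μ(35) = 1, μ(37) = -1, μ(38) = 1, μ(39) = 1, μ(41) = -1, μ(42) = -1, μ(43) = -1, μ(46) = 1, μ(47) = -1, μ(51) = 1, μ(53) = -1, μ(55) = 1, μ(57) = 1, μ(58) = 1, μ(59) = -1, μ(61) = -1, μ(62) = 1, μ(65) = 1, μ(66) = -1, μ(67) = -1, μ(69) = 1, μ(70) = -1, μ(71) = -1, μ(73) = -1, μ(74) = 1, μ(77) = 1, μ(78) = -1, μ(79) = -1, μ(82) = 1, μ(83) = -1, μ(85) = 1, μ(86) = 1, μ(87) = 1, μ(89) = -1, μ(91) = 1, μ(93) = 1, μ(94) = 1, μ(95) = 1, μ(97) = -1, μ(101) = -1, μ(102) = -1, μ(103) = -1, μ(105) = -1, μ(106) = 1, μ(107) = -1, μ(109) = -1, μ(110) = -1, μ(111) = 1, μ(113) = -1, μ(114) = -1, μ(115) = 1, μ(118) = 1, μ(119) = 1, μ(122) = 1, μ(123) = 1, μ(127) = -1, μ(129) = 1, μ(130) = -1, μ(131) = -1, μ(133) = 1, μ(134) = 1, μ(137) = -1, μ(138) = -1, μ(139) = -1, μ(141) = 1, μ(142) = 1, with μ = 0 on non-squarefree integers. Summing μ(k)/k for k where μ(k) ≠ 0 gives -1280195109320241807184891051690223115540059217279828/1669107775099865011251538855274990009561055775533405515 ≈ -0.0008. (PNT ⟺ this sum → 0 as n → ∞.)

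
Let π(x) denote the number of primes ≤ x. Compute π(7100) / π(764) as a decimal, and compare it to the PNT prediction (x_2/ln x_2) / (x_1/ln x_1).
π(7100)/π(764) = 909/135 ≈ 6.7333;  PNT prediction ≈ 6.9570.

π(764) = 135 and π(7100) = 909, so π(7100)/π(764) ≈ 6.7333. The PNT-predicted ratio is (7100/ln(7100)) / (764/ln(764)) ≈ 6.9570. The two agree to within a few percent, as expected.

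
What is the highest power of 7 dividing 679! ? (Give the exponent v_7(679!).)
v_7(679!) = 111

Legendre's formula: v_p(n!) = Σ_{k ≥ 1} ⌊n / p^k⌋. For p = 7, n = 679, the terms are:
  ⌊679/7^1⌋ = ⌊679/7⌋ = 97
  ⌊679/7^2⌋ = ⌊679/49⌋ = 13
  ⌊679/7^3⌋ = ⌊679/343⌋ = 1
(the next term ⌊679/7^4⌋ = 0, terminating the sum). Summing: v_7(679!) = 97 + 13 + 1 = 111.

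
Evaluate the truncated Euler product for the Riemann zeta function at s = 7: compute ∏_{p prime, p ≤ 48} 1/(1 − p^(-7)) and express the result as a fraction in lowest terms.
∏ = 23382886769632432571789841128782562016512130510871147719864543051070039135878767058418261603816212645625/23189273096315310437319062436725495011112024414316439805760324840606793884675752039664775666767203598336

The primes p ≤ 48 are [2, 3, 5, 7, 11, 13, 17, 19, 23, 29, 31, 37, 41, 43, 47]. For each prime, (1 − 1/p^7)^(-1) = p^7 / (p^7 − 1). The product is (1 − 1/2^7)^(-1), (1 − 1/3^7)^(-1), (1 − 1/5^7)^(-1), (1 − 1/7^7)^(-1), (1 − 1/11^7)^(-1), (1 − 1/13^7)^(-1), (1 − 1/17^7)^(-1), (1 − 1/19^7)^(-1), (1 − 1/23^7)^(-1), (1 − 1/29^7)^(-1), (1 − 1/31^7)^(-1), (1 − 1/37^7)^(-1), (1 − 1/41^7)^(-1), (1 − 1/43^7)^(-1), (1 − 1/47^7)^(-1) = ∏ p^7 / (p^7 − 1) = 23382886769632432571789841128782562016512130510871147719864543051070039135878767058418261603816212645625/23189273096315310437319062436725495011112024414316439805760324840606793884675752039664775666767203598336.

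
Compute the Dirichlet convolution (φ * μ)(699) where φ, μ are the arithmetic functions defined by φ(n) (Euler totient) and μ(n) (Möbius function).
(φ * μ)(699) = 231

Divisors of 699: [1, 3, 233, 699]. For each d | 699:
  d = 1: φ(1) · μ(699/1) = 1 · 1 = 1
  d = 3: φ(3) · μ(699/3) = 2 · -1 = -2
  d = 233: φ(233) · μ(699/233) = 232 · -1 = -232
  d = 699: φ(699) · μ(699/699) = 464 · 1 = 464
Summing: (φ * μ)(699) = 1 + -2 + -232 + 464 = 231.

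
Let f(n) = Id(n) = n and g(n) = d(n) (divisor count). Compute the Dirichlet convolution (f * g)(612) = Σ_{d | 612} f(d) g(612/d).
(Id * d)(612) = 3762

Divisors of 612: [1, 2, 3, 4, 6, 9, 12, 17, 18, 34, 36, 51, 68, 102, 153, 204, 306, 612]. For each d | 612:
  d = 1: Id(1) · d(612/1) = 1 · 18 = 18
  d = 2: Id(2) · d(612/2) = 2 · 12 = 24
  d = 3: Id(3) · d(612/3) = 3 · 12 = 36
  d = 4: Id(4) · d(612/4) = 4 · 6 = 24
  d = 6: Id(6) · d(612/6) = 6 · 8 = 48
  d = 9: Id(9) · d(612/9) = 9 · 6 = 54
  d = 12: Id(12) · d(612/12) = 12 · 4 = 48
  d = 17: Id(17) · d(612/17) = 17 · 9 = 153
  d = 18: Id(18) · d(612/18) = 18 · 4 = 72
  d = 34: Id(34) · d(612/34) = 34 · 6 = 204
  d = 36: Id(36) · d(612/36) = 36 · 2 = 72
  d = 51: Id(51) · d(612/51) = 51 · 6 = 306
  d = 68: Id(68) · d(612/68) = 68 · 3 = 204
  d = 102: Id(102) · d(612/102) = 102 · 4 = 408
  d = 153: Id(153) · d(612/153) = 153 · 3 = 459
  d = 204: Id(204) · d(612/204) = 204 · 2 = 408
  d = 306: Id(306) · d(612/306) = 306 · 2 = 612
  d = 612: Id(612) · d(612/612) = 612 · 1 = 612
Summing: (Id * d)(612) = 18 + 24 + 36 + 24 + 48 + 54 + 48 + 153 + 72 + 204 + 72 + 306 + 204 + 408 + 459 + 408 + 612 + 612 = 3762.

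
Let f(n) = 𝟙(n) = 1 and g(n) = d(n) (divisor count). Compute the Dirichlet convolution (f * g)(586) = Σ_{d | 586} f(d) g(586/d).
(𝟙 * d)(586) = 9

Divisors of 586: [1, 2, 293, 586]. For each d | 586:
  d = 1: 𝟙(1) · d(586/1) = 1 · 4 = 4
  d = 2: 𝟙(2) · d(586/2) = 1 · 2 = 2
  d = 293: 𝟙(293) · d(586/293) = 1 · 2 = 2
  d = 586: 𝟙(586) · d(586/586) = 1 · 1 = 1
Summing: (𝟙 * d)(586) = 4 + 2 + 2 + 1 = 9.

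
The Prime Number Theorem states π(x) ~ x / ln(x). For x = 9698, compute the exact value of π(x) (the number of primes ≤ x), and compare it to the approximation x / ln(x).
π(9698) = 1197;  x/ln(x) ≈ 1056.46;  relative error ≈ 11.74%.

Directly count primes up to 9698: π(9698) = 1197. The PNT approximation gives 9698/ln(9698) ≈ 9698/9.17967 ≈ 1056.46. Relative error (π(x) − x/ln(x)) / π(x) ≈ 11.74%; the approximation is known to undercount slightly (Li(x) is a better estimate).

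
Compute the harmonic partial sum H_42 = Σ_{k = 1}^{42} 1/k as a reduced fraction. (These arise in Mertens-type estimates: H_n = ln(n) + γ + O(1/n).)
H_42 = 12309312989335019/2844937529085600

Direct summation: H_42 = 1 + 1/2 + ... + 1/42. The least common denominator is lcm(1, ..., 42) = 219060189739591200; over this denominator the numerator is 219060189739591200 + 109530094869795600 + 73020063246530400 + 54765047434897800 + 43812037947918240 + 36510031623265200 + 31294312819941600 + 27382523717448900 + 24340021082176800 + 21906018973959120 + 19914562703599200 + 18255015811632600 + 16850783826122400 + 15647156409970800 + 14604012649306080 + 13691261858724450 + 12885893514093600 + 12170010541088400 + 11529483670504800 + 10953009486979560 + 10431437606647200 + 9957281351799600 + 9524356075634400 + 9127507905816300 + 8762407589583648 + 8425391913061200 + 8113340360725600 + 7823578204985400 + 7553799646192800 + 7302006324653040 + 7066457733535200 + 6845630929362225 + 6638187567866400 + 6442946757046800 + 6258862563988320 + 6085005270544200 + 5920545668637600 + 5764741835252400 + 5616927942040800 + 5476504743489780 + 5342931457063200 + 5215718803323600 = 947817100178796463, so H_42 = 947817100178796463/219060189739591200; reducing by gcd(947817100178796463, 219060189739591200) = 77 gives 12309312989335019/2844937529085600 ≈ 4.32674. (The PNT-adjacent estimate ln(42) + γ ≈ 4.31489 matches within O(1/n).)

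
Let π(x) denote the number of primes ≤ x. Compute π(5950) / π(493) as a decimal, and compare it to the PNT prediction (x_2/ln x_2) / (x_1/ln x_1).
π(5950)/π(493) = 780/94 ≈ 8.2979;  PNT prediction ≈ 8.6103.

π(493) = 94 and π(5950) = 780, so π(5950)/π(493) ≈ 8.2979. The PNT-predicted ratio is (5950/ln(5950)) / (493/ln(493)) ≈ 8.6103. The two agree to within a few percent, as expected.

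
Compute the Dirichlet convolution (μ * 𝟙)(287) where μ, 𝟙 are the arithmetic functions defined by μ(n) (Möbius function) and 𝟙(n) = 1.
(μ * 𝟙)(287) = 0

Divisors of 287: [1, 7, 41, 287]. For each d | 287:
  d = 1: μ(1) · 𝟙(287/1) = 1 · 1 = 1
  d = 7: μ(7) · 𝟙(287/7) = -1 · 1 = -1
  d = 41: μ(41) · 𝟙(287/41) = -1 · 1 = -1
  d = 287: μ(287) · 𝟙(287/287) = 1 · 1 = 1
Summing: (μ * 𝟙)(287) = 1 + -1 + -1 + 1 = 0.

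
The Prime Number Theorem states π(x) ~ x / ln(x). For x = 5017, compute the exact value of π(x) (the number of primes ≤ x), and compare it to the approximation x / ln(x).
π(5017) = 672;  x/ln(x) ≈ 588.81;  relative error ≈ 12.38%.

Directly count primes up to 5017: π(5017) = 672. The PNT approximation gives 5017/ln(5017) ≈ 5017/8.52059 ≈ 588.81. Relative error (π(x) − x/ln(x)) / π(x) ≈ 12.38%; the approximation is known to undercount slightly (Li(x) is a better estimate).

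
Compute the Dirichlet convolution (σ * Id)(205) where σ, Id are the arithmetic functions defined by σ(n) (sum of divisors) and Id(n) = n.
(σ * Id)(205) = 913

Divisors of 205: [1, 5, 41, 205]. For each d | 205:
  d = 1: σ(1) · Id(205/1) = 1 · 205 = 205
  d = 5: σ(5) · Id(205/5) = 6 · 41 = 246
  d = 41: σ(41) · Id(205/41) = 42 · 5 = 210
  d = 205: σ(205) · Id(205/205) = 252 · 1 = 252
Summing: (σ * Id)(205) = 205 + 246 + 210 + 252 = 913.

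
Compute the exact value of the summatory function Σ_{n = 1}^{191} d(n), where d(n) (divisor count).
Σ_{n ≤ 191} d(n) = 1033

Compute d(n) for each 1 ≤ n ≤ 191: d(1) = 1, d(2) = 2, d(3) = 2, d(4) = 3, d(5) = 2, d(6) = 4, d(7) = 2, d(8) = 4, d(9) = 3, d(10) = 4, d(11) = 2, d(12) = 6, d(13) = 2, d(14) = 4, d(15) = 4, d(16) = 5, d(17) = 2, d(18) = 6, d(19) = 2, d(20) = 6, d(21) = 4, d(22) = 4, d(23) = 2, d(24) = 8, d(25) = 3, d(26) = 4, d(27) = 4, d(28) = 6, d(29) = 2, d(30) = 8, d(31) = 2, d(32) = 6, d(33) = 4, d(34) = 4, d(35) = 4, d(36) = 9, d(37) = 2, d(38) = 4, d(39) = 4, d(40) = 8, d(41) = 2, d(42) = 8, d(43) = 2, d(44) = 6, d(45) = 6, d(46) = 4, d(47) = 2, d(48) = 10, d(49) = 3, d(50) = 6, d(51) = 4, d(52) = 6, d(53) = 2, d(54) = 8, d(55) = 4, d(56) = 8, d(57) = 4, d(58) = 4, d(59) = 2, d(60) = 12, d(61) = 2, d(62) = 4, d(63) = 6, d(64) = 7, d(65) = 4, d(66) = 8, d(67) = 2, d(68) = 6, d(69) = 4, d(70) = 8, d(71) = 2, d(72) = 12, d(73) = 2, d(74) = 4, d(75) = 6, d(76) = 6, d(77) = 4, d(78) = 8, d(79) = 2, d(80) = 10, d(81) = 5, d(82) = 4, d(83) = 2, d(84) = 12, d(85) = 4, d(86) = 4, d(87) = 4, d(88) = 8, d(89) = 2, d(90) = 12, d(91) = 4, d(92) = 6, d(93) = 4, d(94) = 4, d(95) = 4, d(96) = 12, d(97) = 2, d(98) = 6, d(99) = 6, d(100) = 9, d(101) = 2, d(102) = 8, d(103) = 2, d(104) = 8, d(105) = 8, d(106) = 4, d(107) = 2, d(108) = 12, d(109) = 2, d(110) = 8, d(111) = 4, d(112) = 10, d(113) = 2, d(114) = 8, d(115) = 4, d(116) = 6, d(117) = 6, d(118) = 4, d(119) = 4, d(120) = 16, d(121) = 3, d(122) = 4, d(123) = 4, d(124) = 6, d(125) = 4, d(126) = 12, d(127) = 2, d(128) = 8, d(129) = 4, d(130) = 8, d(131) = 2, d(132) = 12, d(133) = 4, d(134) = 4, d(135) = 8, d(136) = 8, d(137) = 2, d(138) = 8, d(139) = 2, d(140) = 12, d(141) = 4, d(142) = 4, d(143) = 4, d(144) = 15, d(145) = 4, d(146) = 4, d(147) = 6, d(148) = 6, d(149) = 2, d(150) = 12, d(151) = 2, d(152) = 8, d(153) = 6, d(154) = 8, d(155) = 4, d(156) = 12, d(157) = 2, d(158) = 4, d(159) = 4, d(160) = 12, d(161) = 4, d(162) = 10, d(163) = 2, d(164) = 6, d(165) = 8, d(166) = 4, d(167) = 2, d(168) = 16, d(169) = 3, d(170) = 8, d(171) = 6, d(172) = 6, d(173) = 2, d(174) = 8, d(175) = 6, d(176) = 10, d(177) = 4, d(178) = 4, d(179) = 2, d(180) = 18, d(181) = 2, d(182) = 8, d(183) = 4, d(184) = 8, d(185) = 4, d(186) = 8, d(187) = 4, d(188) = 6, d(189) = 8, d(190) = 8, d(191) = 2. Summing all 191 values: 1033. (Dirichlet's divisor formula: Σ_{n ≤ x} d(n) = x ln(x) + (2γ − 1) x + O(√x). For x = 191, the asymptotic estimate is ≈ 1032.68.)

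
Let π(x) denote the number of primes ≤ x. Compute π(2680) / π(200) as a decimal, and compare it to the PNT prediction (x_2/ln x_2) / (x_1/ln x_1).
π(2680)/π(200) = 388/46 ≈ 8.4348;  PNT prediction ≈ 8.9943.

π(200) = 46 and π(2680) = 388, so π(2680)/π(200) ≈ 8.4348. The PNT-predicted ratio is (2680/ln(2680)) / (200/ln(200)) ≈ 8.9943. The two agree to within a few percent, as expected.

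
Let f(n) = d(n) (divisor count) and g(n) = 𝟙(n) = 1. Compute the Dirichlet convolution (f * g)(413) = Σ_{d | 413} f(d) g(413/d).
(d * 𝟙)(413) = 9

Divisors of 413: [1, 7, 59, 413]. For each d | 413:
  d = 1: d(1) · 𝟙(413/1) = 1 · 1 = 1
  d = 7: d(7) · 𝟙(413/7) = 2 · 1 = 2
  d = 59: d(59) · 𝟙(413/59) = 2 · 1 = 2
  d = 413: d(413) · 𝟙(413/413) = 4 · 1 = 4
Summing: (d * 𝟙)(413) = 1 + 2 + 2 + 4 = 9.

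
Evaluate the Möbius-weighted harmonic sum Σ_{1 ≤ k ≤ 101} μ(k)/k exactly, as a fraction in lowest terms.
Σ μ(k)/k = 823965756623769369265289008893453993/38810394059749560150010552813417893845

Values of μ(k) for 1 ≤ k ≤ 101: μ(1) = 1, μ(2) = -1, μ(3) = -1, μ(5) = -1, μ(6) = 1, μ(7) = -1, μ(10) = 1, μ(11) = -1, μ(13) = -1, μ(14) = 1, μ(15) = 1, μ(17) = -1, μ(19) = -1, μ(21) = 1, μ(22) = 1, μ(23) = -1, μ(26) = 1, μ(29) = -1, μ(30) = -1, μ(31) = -1, μ(33) = 1, μ(34) = 1, μ(35) = 1, μ(37) = -1, μ(38) = 1, μ(39) = 1, μ(41) = -1, μ(42) = -1, μ(43) = -1, μ(46) = 1, μ(47) = -1, μ(51) = 1, μ(53) = -1, μ(55) = 1, μ(57) = 1, μ(58) = 1, μ(59) = -1, μ(61) = -1, μ(62) = 1, μ(65) = 1, μ(66) = -1, μ(67) = -1, μ(69) = 1, μ(70) = -1, μ(71) = -1, μ(73) = -1, μ(74) = 1, μ(77) = 1, μ(78) = -1, μ(79) = -1, μ(82) = 1, μ(83) = -1, μ(85) = 1, μ(86) = 1, μ(87) = 1, μ(89) = -1, μ(91) = 1, μ(93) = 1, μ(94) = 1, μ(95) = 1, μ(97) = -1, μ(101) = -1, with μ = 0 on non-squarefree integers. Summing μ(k)/k for k where μ(k) ≠ 0 gives 823965756623769369265289008893453993/38810394059749560150010552813417893845 ≈ 0.0212. (PNT ⟺ this sum → 0 as n → ∞.)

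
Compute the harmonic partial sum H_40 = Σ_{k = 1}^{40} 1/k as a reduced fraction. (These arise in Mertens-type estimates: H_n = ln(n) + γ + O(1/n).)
H_40 = 2078178381193813/485721041551200

Direct summation: H_40 = 1 + 1/2 + ... + 1/40. The least common denominator is lcm(1, ..., 40) = 5342931457063200; over this denominator the numerator is 5342931457063200 + 2671465728531600 + 1780977152354400 + 1335732864265800 + 1068586291412640 + 890488576177200 + 763275922437600 + 667866432132900 + 593659050784800 + 534293145706320 + 485721041551200 + 445244288088600 + 410994727466400 + 381637961218800 + 356195430470880 + 333933216066450 + 314290085709600 + 296829525392400 + 281206918792800 + 267146572853160 + 254425307479200 + 242860520775600 + 232301367698400 + 222622144044300 + 213717258282528 + 205497363733200 + 197886350261600 + 190818980609400 + 184239015760800 + 178097715235440 + 172352627647200 + 166966608033225 + 161907013850400 + 157145042854800 + 152655184487520 + 148414762696200 + 144403552893600 + 140603459396400 + 136998242488800 + 133573286426580 = 22859962193131943, so H_40 = 22859962193131943/5342931457063200; reducing by gcd(22859962193131943, 5342931457063200) = 11 gives 2078178381193813/485721041551200 ≈ 4.27854. (The PNT-adjacent estimate ln(40) + γ ≈ 4.26610 matches within O(1/n).)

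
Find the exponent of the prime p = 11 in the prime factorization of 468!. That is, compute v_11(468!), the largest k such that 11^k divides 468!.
v_11(468!) = 45

Legendre's formula: v_p(n!) = Σ_{k ≥ 1} ⌊n / p^k⌋. For p = 11, n = 468, the terms are:
  ⌊468/11^1⌋ = ⌊468/11⌋ = 42
  ⌊468/11^2⌋ = ⌊468/121⌋ = 3
(the next term ⌊468/11^3⌋ = 0, terminating the sum). Summing: v_11(468!) = 42 + 3 = 45.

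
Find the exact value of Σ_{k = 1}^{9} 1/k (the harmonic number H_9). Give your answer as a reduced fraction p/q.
H_9 = 7129/2520

Direct summation: H_9 = 1 + 1/2 + ... + 1/9. The least common denominator is lcm(1, ..., 9) = 2520; over this denominator the numerator is 2520 + 1260 + 840 + 630 + 504 + 420 + 360 + 315 + 280 = 7129, so H_9 = 7129/2520 (already in lowest terms) ≈ 2.82897. (The PNT-adjacent estimate ln(9) + γ ≈ 2.77444 matches within O(1/n).)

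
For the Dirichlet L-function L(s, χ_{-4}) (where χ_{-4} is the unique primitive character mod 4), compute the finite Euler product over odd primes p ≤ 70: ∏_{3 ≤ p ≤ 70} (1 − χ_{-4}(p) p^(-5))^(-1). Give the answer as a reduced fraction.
∏ = 37979204647637350516760877329690181347337250286656304892593349955377546774080367593893487696930042429/38125690090169221251718118687086971940856605396725095947148046662410194981822835725803035469807616000

The odd primes p ≤ 70 are [3, 5, 7, 11, 13, 17, 19, 23, 29, 31, 37, 41, 43, 47, 53, 59, 61, 67]. For each, χ(p) = 1 if p ≡ 1 mod 4, χ(p) = −1 if p ≡ 3 mod 4. Taking (1 − χ(p)/p^5)^(-1) = p^5/(p^5 − χ(p)): (1 − (-1)/3^5)^(-1) · (1 − (1)/5^5)^(-1) · (1 − (-1)/7^5)^(-1) · (1 − (-1)/11^5)^(-1) · (1 − (1)/13^5)^(-1) · (1 − (1)/17^5)^(-1) · (1 − (-1)/19^5)^(-1) · (1 − (-1)/23^5)^(-1) · (1 − (1)/29^5)^(-1) · (1 − (-1)/31^5)^(-1) · (1 − (1)/37^5)^(-1) · (1 − (1)/41^5)^(-1) · (1 − (-1)/43^5)^(-1) · (1 − (-1)/47^5)^(-1) · (1 − (1)/53^5)^(-1) · (1 − (-1)/59^5)^(-1) · (1 − (1)/61^5)^(-1) · (1 − (-1)/67^5)^(-1) = 37979204647637350516760877329690181347337250286656304892593349955377546774080367593893487696930042429/38125690090169221251718118687086971940856605396725095947148046662410194981822835725803035469807616000.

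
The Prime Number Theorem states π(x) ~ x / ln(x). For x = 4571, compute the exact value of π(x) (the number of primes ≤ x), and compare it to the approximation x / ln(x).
π(4571) = 619;  x/ln(x) ≈ 542.39;  relative error ≈ 12.38%.

Directly count primes up to 4571: π(4571) = 619. The PNT approximation gives 4571/ln(4571) ≈ 4571/8.42749 ≈ 542.39. Relative error (π(x) − x/ln(x)) / π(x) ≈ 12.38%; the approximation is known to undercount slightly (Li(x) is a better estimate).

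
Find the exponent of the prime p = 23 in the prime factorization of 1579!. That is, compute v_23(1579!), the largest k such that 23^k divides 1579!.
v_23(1579!) = 70

Legendre's formula: v_p(n!) = Σ_{k ≥ 1} ⌊n / p^k⌋. For p = 23, n = 1579, the terms are:
  ⌊1579/23^1⌋ = ⌊1579/23⌋ = 68
  ⌊1579/23^2⌋ = ⌊1579/529⌋ = 2
(the next term ⌊1579/23^3⌋ = 0, terminating the sum). Summing: v_23(1579!) = 68 + 2 = 70.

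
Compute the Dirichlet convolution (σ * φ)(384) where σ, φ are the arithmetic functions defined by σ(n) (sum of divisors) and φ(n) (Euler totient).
(σ * φ)(384) = 6144

Divisors of 384: [1, 2, 3, 4, 6, 8, 12, 16, 24, 32, 48, 64, 96, 128, 192, 384]. For each d | 384:
  d = 1: σ(1) · φ(384/1) = 1 · 128 = 128
  d = 2: σ(2) · φ(384/2) = 3 · 64 = 192
  d = 3: σ(3) · φ(384/3) = 4 · 64 = 256
  d = 4: σ(4) · φ(384/4) = 7 · 32 = 224
  d = 6: σ(6) · φ(384/6) = 12 · 32 = 384
  d = 8: σ(8) · φ(384/8) = 15 · 16 = 240
  d = 12: σ(12) · φ(384/12) = 28 · 16 = 448
  d = 16: σ(16) · φ(384/16) = 31 · 8 = 248
  d = 24: σ(24) · φ(384/24) = 60 · 8 = 480
  d = 32: σ(32) · φ(384/32) = 63 · 4 = 252
  d = 48: σ(48) · φ(384/48) = 124 · 4 = 496
  d = 64: σ(64) · φ(384/64) = 127 · 2 = 254
  d = 96: σ(96) · φ(384/96) = 252 · 2 = 504
  d = 128: σ(128) · φ(384/128) = 255 · 2 = 510
  d = 192: σ(192) · φ(384/192) = 508 · 1 = 508
  d = 384: σ(384) · φ(384/384) = 1020 · 1 = 1020
Summing: (σ * φ)(384) = 128 + 192 + 256 + 224 + 384 + 240 + 448 + 248 + 480 + 252 + 496 + 254 + 504 + 510 + 508 + 1020 = 6144.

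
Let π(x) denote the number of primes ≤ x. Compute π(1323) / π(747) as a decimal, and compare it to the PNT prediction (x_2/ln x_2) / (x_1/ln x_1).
π(1323)/π(747) = 216/132 ≈ 1.6364;  PNT prediction ≈ 1.6302.

π(747) = 132 and π(1323) = 216, so π(1323)/π(747) ≈ 1.6364. The PNT-predicted ratio is (1323/ln(1323)) / (747/ln(747)) ≈ 1.6302. The two agree to within a few percent, as expected.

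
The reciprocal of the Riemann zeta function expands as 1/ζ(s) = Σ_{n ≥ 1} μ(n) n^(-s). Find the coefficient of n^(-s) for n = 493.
μ(493) = 1

Factor n = 493 = 17 · 29. μ(n) = 0 if any exponent ≥ 2 (not squarefree); otherwise μ(n) = (−1)^{ω(n)} where ω(n) is the number of distinct prime factors. Applying: μ(493) = 1.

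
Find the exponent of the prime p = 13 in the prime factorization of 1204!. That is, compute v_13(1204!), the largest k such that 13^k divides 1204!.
v_13(1204!) = 99

Legendre's formula: v_p(n!) = Σ_{k ≥ 1} ⌊n / p^k⌋. For p = 13, n = 1204, the terms are:
  ⌊1204/13^1⌋ = ⌊1204/13⌋ = 92
  ⌊1204/13^2⌋ = ⌊1204/169⌋ = 7
(the next term ⌊1204/13^3⌋ = 0, terminating the sum). Summing: v_13(1204!) = 92 + 7 = 99.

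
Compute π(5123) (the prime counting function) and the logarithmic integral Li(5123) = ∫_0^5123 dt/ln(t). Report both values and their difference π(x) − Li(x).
π(5123) = 685;  Li(5123) ≈ 698.70;  π(x) − Li(x) ≈ -13.70.

Direct count of primes ≤ 5123 gives π(5123) = 685. Numerical evaluation of the logarithmic integral gives Li(5123) ≈ 698.70. The difference π(x) − Li(x) ≈ -13.70 is typically negative for small/moderate x (Li(x) overestimates), though Littlewood's theorem shows this sign changes infinitely often.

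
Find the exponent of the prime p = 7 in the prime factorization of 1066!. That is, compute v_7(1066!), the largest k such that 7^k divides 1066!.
v_7(1066!) = 176

Legendre's formula: v_p(n!) = Σ_{k ≥ 1} ⌊n / p^k⌋. For p = 7, n = 1066, the terms are:
  ⌊1066/7^1⌋ = ⌊1066/7⌋ = 152
  ⌊1066/7^2⌋ = ⌊1066/49⌋ = 21
  ⌊1066/7^3⌋ = ⌊1066/343⌋ = 3
(the next term ⌊1066/7^4⌋ = 0, terminating the sum). Summing: v_7(1066!) = 152 + 21 + 3 = 176.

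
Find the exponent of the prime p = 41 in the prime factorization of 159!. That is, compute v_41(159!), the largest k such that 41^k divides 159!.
v_41(159!) = 3

Legendre's formula: v_p(n!) = Σ_{k ≥ 1} ⌊n / p^k⌋. For p = 41, n = 159, the terms are:
  ⌊159/41^1⌋ = ⌊159/41⌋ = 3
(the next term ⌊159/41^2⌋ = 0, terminating the sum). Summing: v_41(159!) = 3 = 3.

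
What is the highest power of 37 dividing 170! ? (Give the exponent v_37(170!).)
v_37(170!) = 4

Legendre's formula: v_p(n!) = Σ_{k ≥ 1} ⌊n / p^k⌋. For p = 37, n = 170, the terms are:
  ⌊170/37^1⌋ = ⌊170/37⌋ = 4
(the next term ⌊170/37^2⌋ = 0, terminating the sum). Summing: v_37(170!) = 4 = 4.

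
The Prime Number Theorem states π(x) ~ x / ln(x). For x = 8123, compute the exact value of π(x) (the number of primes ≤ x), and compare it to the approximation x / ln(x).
π(8123) = 1022;  x/ln(x) ≈ 902.31;  relative error ≈ 11.71%.

Directly count primes up to 8123: π(8123) = 1022. The PNT approximation gives 8123/ln(8123) ≈ 8123/9.00245 ≈ 902.31. Relative error (π(x) − x/ln(x)) / π(x) ≈ 11.71%; the approximation is known to undercount slightly (Li(x) is a better estimate).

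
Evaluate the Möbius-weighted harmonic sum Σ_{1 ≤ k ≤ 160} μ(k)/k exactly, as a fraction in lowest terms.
Σ μ(k)/k = 64913714004742152105857055486137916673345137521594294887693/5053595284816784977233681012564534887436795806841425346061410

Values of μ(k) for 1 ≤ k ≤ 160: μ(1) = 1, μ(2) = -1, μ(3) = -1, μ(5) = -1, μ(6) = 1, μ(7) = -1, μ(10) = 1, μ(11) = -1, μ(13) = -1, μ(14) = 1, μ(15) = 1, μ(17) = -1, μ(19) = -1, μ(21) = 1, μ(22) = 1, μ(23) = -1, μ(26) = 1, μ(29) = -1, μ(30) = -1, μ(31) = -1, μ(33) = 1, μ(34) = 1, μ(35) = 1, μ(37) = -1, μ(38) = 1, μ(39) = 1, μ(41) = -1, μ(42) = -1, μ(43) = -1, μ(46) = 1, μ(47) = -1, μ(51) = 1, μ(53) = -1, μ(55) = 1, μ(57) = 1, μ(58) = 1, μ(59) = -1, μ(61) = -1, μ(62) = 1, μ(65) = 1, μ(66) = -1, μ(67) = -1, μ(69) = 1, μ(70) = -1, μ(71) = -1, μ(73) = -1, μ(74) = 1, μ(77) = 1, μ(78) = -1, μ(79) = -1, μ(82) = 1, μ(83) = -1, μ(85) = 1, μ(86) = 1, μ(87) = 1, μ(89) = -1, μ(91) = 1, μ(93) = 1, μ(94) = 1, μ(95) = 1, μ(97) = -1, μ(101) = -1, μ(102) = -1, μ(103) = -1, μ(105) = -1, μ(106) = 1, μ(107) = -1, μ(109) = -1, μ(110) = -1, μ(111) = 1, μ(113) = -1, μ(114) = -1, μ(115) = 1, μ(118) = 1, μ(119) = 1, μ(122) = 1, μ(123) = 1, μ(127) = -1, μ(129) = 1, μ(130) = -1, μ(131) = -1, μ(133) = 1, μ(134) = 1, μ(137) = -1, μ(138) = -1, μ(139) = -1, μ(141) = 1, μ(142) = 1, μ(143) = 1, μ(145) = 1, μ(146) = 1, μ(149) = -1, μ(151) = -1, μ(154) = -1, μ(155) = 1, μ(157) = -1, μ(158) = 1, μ(159) = 1, with μ = 0 on non-squarefree integers. Summing μ(k)/k for k where μ(k) ≠ 0 gives 64913714004742152105857055486137916673345137521594294887693/5053595284816784977233681012564534887436795806841425346061410 ≈ 0.0128. (PNT ⟺ this sum → 0 as n → ∞.)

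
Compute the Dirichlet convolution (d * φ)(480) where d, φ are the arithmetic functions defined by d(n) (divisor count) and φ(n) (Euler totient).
(d * φ)(480) = 1512

Divisors of 480: [1, 2, 3, 4, 5, 6, 8, 10, 12, 15, 16, 20, 24, 30, 32, 40, 48, 60, 80, 96, 120, 160, 240, 480]. For each d | 480:
  d = 1: d(1) · φ(480/1) = 1 · 128 = 128
  d = 2: d(2) · φ(480/2) = 2 · 64 = 128
  d = 3: d(3) · φ(480/3) = 2 · 64 = 128
  d = 4: d(4) · φ(480/4) = 3 · 32 = 96
  d = 5: d(5) · φ(480/5) = 2 · 32 = 64
  d = 6: d(6) · φ(480/6) = 4 · 32 = 128
  d = 8: d(8) · φ(480/8) = 4 · 16 = 64
  d = 10: d(10) · φ(480/10) = 4 · 16 = 64
  d = 12: d(12) · φ(480/12) = 6 · 16 = 96
  d = 15: d(15) · φ(480/15) = 4 · 16 = 64
  d = 16: d(16) · φ(480/16) = 5 · 8 = 40
  d = 20: d(20) · φ(480/20) = 6 · 8 = 48
  d = 24: d(24) · φ(480/24) = 8 · 8 = 64
  d = 30: d(30) · φ(480/30) = 8 · 8 = 64
  d = 32: d(32) · φ(480/32) = 6 · 8 = 48
  d = 40: d(40) · φ(480/40) = 8 · 4 = 32
  d = 48: d(48) · φ(480/48) = 10 · 4 = 40
  d = 60: d(60) · φ(480/60) = 12 · 4 = 48
  d = 80: d(80) · φ(480/80) = 10 · 2 = 20
  d = 96: d(96) · φ(480/96) = 12 · 4 = 48
  d = 120: d(120) · φ(480/120) = 16 · 2 = 32
  d = 160: d(160) · φ(480/160) = 12 · 2 = 24
  d = 240: d(240) · φ(480/240) = 20 · 1 = 20
  d = 480: d(480) · φ(480/480) = 24 · 1 = 24
Summing: (d * φ)(480) = 128 + 128 + 128 + 96 + 64 + 128 + 64 + 64 + 96 + 64 + 40 + 48 + 64 + 64 + 48 + 32 + 40 + 48 + 20 + 48 + 32 + 24 + 20 + 24 = 1512.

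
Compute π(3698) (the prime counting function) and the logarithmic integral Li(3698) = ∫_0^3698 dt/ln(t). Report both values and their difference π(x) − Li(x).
π(3698) = 516;  Li(3698) ≈ 528.78;  π(x) − Li(x) ≈ -12.78.

Direct count of primes ≤ 3698 gives π(3698) = 516. Numerical evaluation of the logarithmic integral gives Li(3698) ≈ 528.78. The difference π(x) − Li(x) ≈ -12.78 is typically negative for small/moderate x (Li(x) overestimates), though Littlewood's theorem shows this sign changes infinitely often.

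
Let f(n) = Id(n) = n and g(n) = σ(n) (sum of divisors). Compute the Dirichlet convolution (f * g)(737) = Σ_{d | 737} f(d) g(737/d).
(Id * σ)(737) = 3105

Divisors of 737: [1, 11, 67, 737]. For each d | 737:
  d = 1: Id(1) · σ(737/1) = 1 · 816 = 816
  d = 11: Id(11) · σ(737/11) = 11 · 68 = 748
  d = 67: Id(67) · σ(737/67) = 67 · 12 = 804
  d = 737: Id(737) · σ(737/737) = 737 · 1 = 737
Summing: (Id * σ)(737) = 816 + 748 + 804 + 737 = 3105.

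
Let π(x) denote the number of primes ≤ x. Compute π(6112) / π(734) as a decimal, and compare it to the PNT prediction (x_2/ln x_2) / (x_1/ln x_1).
π(6112)/π(734) = 796/130 ≈ 6.1231;  PNT prediction ≈ 6.3025.

π(734) = 130 and π(6112) = 796, so π(6112)/π(734) ≈ 6.1231. The PNT-predicted ratio is (6112/ln(6112)) / (734/ln(734)) ≈ 6.3025. The two agree to within a few percent, as expected.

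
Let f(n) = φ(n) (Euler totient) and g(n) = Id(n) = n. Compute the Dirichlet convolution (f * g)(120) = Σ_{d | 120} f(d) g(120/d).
(φ * Id)(120) = 900

Divisors of 120: [1, 2, 3, 4, 5, 6, 8, 10, 12, 15, 20, 24, 30, 40, 60, 120]. For each d | 120:
  d = 1: φ(1) · Id(120/1) = 1 · 120 = 120
  d = 2: φ(2) · Id(120/2) = 1 · 60 = 60
  d = 3: φ(3) · Id(120/3) = 2 · 40 = 80
  d = 4: φ(4) · Id(120/4) = 2 · 30 = 60
  d = 5: φ(5) · Id(120/5) = 4 · 24 = 96
  d = 6: φ(6) · Id(120/6) = 2 · 20 = 40
  d = 8: φ(8) · Id(120/8) = 4 · 15 = 60
  d = 10: φ(10) · Id(120/10) = 4 · 12 = 48
  d = 12: φ(12) · Id(120/12) = 4 · 10 = 40
  d = 15: φ(15) · Id(120/15) = 8 · 8 = 64
  d = 20: φ(20) · Id(120/20) = 8 · 6 = 48
  d = 24: φ(24) · Id(120/24) = 8 · 5 = 40
  d = 30: φ(30) · Id(120/30) = 8 · 4 = 32
  d = 40: φ(40) · Id(120/40) = 16 · 3 = 48
  d = 60: φ(60) · Id(120/60) = 16 · 2 = 32
  d = 120: φ(120) · Id(120/120) = 32 · 1 = 32
Summing: (φ * Id)(120) = 120 + 60 + 80 + 60 + 96 + 40 + 60 + 48 + 40 + 64 + 48 + 40 + 32 + 48 + 32 + 32 = 900.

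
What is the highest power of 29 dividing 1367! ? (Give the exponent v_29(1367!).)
v_29(1367!) = 48

Legendre's formula: v_p(n!) = Σ_{k ≥ 1} ⌊n / p^k⌋. For p = 29, n = 1367, the terms are:
  ⌊1367/29^1⌋ = ⌊1367/29⌋ = 47
  ⌊1367/29^2⌋ = ⌊1367/841⌋ = 1
(the next term ⌊1367/29^3⌋ = 0, terminating the sum). Summing: v_29(1367!) = 47 + 1 = 48.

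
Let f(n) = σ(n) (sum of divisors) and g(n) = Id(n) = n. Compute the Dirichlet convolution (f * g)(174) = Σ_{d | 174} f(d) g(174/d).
(σ * Id)(174) = 2065

Divisors of 174: [1, 2, 3, 6, 29, 58, 87, 174]. For each d | 174:
  d = 1: σ(1) · Id(174/1) = 1 · 174 = 174
  d = 2: σ(2) · Id(174/2) = 3 · 87 = 261
  d = 3: σ(3) · Id(174/3) = 4 · 58 = 232
  d = 6: σ(6) · Id(174/6) = 12 · 29 = 348
  d = 29: σ(29) · Id(174/29) = 30 · 6 = 180
  d = 58: σ(58) · Id(174/58) = 90 · 3 = 270
  d = 87: σ(87) · Id(174/87) = 120 · 2 = 240
  d = 174: σ(174) · Id(174/174) = 360 · 1 = 360
Summing: (σ * Id)(174) = 174 + 261 + 232 + 348 + 180 + 270 + 240 + 360 = 2065.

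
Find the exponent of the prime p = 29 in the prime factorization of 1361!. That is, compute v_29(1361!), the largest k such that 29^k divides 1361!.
v_29(1361!) = 47

Legendre's formula: v_p(n!) = Σ_{k ≥ 1} ⌊n / p^k⌋. For p = 29, n = 1361, the terms are:
  ⌊1361/29^1⌋ = ⌊1361/29⌋ = 46
  ⌊1361/29^2⌋ = ⌊1361/841⌋ = 1
(the next term ⌊1361/29^3⌋ = 0, terminating the sum). Summing: v_29(1361!) = 46 + 1 = 47.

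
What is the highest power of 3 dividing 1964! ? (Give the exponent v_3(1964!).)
v_3(1964!) = 978

Legendre's formula: v_p(n!) = Σ_{k ≥ 1} ⌊n / p^k⌋. For p = 3, n = 1964, the terms are:
  ⌊1964/3^1⌋ = ⌊1964/3⌋ = 654
  ⌊1964/3^2⌋ = ⌊1964/9⌋ = 218
  ⌊1964/3^3⌋ = ⌊1964/27⌋ = 72
  ⌊1964/3^4⌋ = ⌊1964/81⌋ = 24
  ⌊1964/3^5⌋ = ⌊1964/243⌋ = 8
  ⌊1964/3^6⌋ = ⌊1964/729⌋ = 2
(the next term ⌊1964/3^7⌋ = 0, terminating the sum). Summing: v_3(1964!) = 654 + 218 + 72 + 24 + 8 + 2 = 978.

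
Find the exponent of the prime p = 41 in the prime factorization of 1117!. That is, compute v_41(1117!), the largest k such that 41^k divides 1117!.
v_41(1117!) = 27

Legendre's formula: v_p(n!) = Σ_{k ≥ 1} ⌊n / p^k⌋. For p = 41, n = 1117, the terms are:
  ⌊1117/41^1⌋ = ⌊1117/41⌋ = 27
(the next term ⌊1117/41^2⌋ = 0, terminating the sum). Summing: v_41(1117!) = 27 = 27.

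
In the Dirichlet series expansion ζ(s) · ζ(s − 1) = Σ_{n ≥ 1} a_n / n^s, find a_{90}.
σ(90) = 234

In the product (Σ m^0/m^s)(Σ k / k^s) = Σ (Σ_{d | n} d) / n^s, the coefficient of 1/n^s is σ(n) = Σ_{d | n} d. For n = 90, divisors are [1, 2, 3, 5, 6, 9, 10, 15, 18, 30, 45, 90]; summing: σ(90) = 234.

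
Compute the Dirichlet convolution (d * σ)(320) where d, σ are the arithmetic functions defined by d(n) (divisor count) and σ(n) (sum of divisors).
(d * σ)(320) = 3728

Divisors of 320: [1, 2, 4, 5, 8, 10, 16, 20, 32, 40, 64, 80, 160, 320]. For each d | 320:
  d = 1: d(1) · σ(320/1) = 1 · 762 = 762
  d = 2: d(2) · σ(320/2) = 2 · 378 = 756
  d = 4: d(4) · σ(320/4) = 3 · 186 = 558
  d = 5: d(5) · σ(320/5) = 2 · 127 = 254
  d = 8: d(8) · σ(320/8) = 4 · 90 = 360
  d = 10: d(10) · σ(320/10) = 4 · 63 = 252
  d = 16: d(16) · σ(320/16) = 5 · 42 = 210
  d = 20: d(20) · σ(320/20) = 6 · 31 = 186
  d = 32: d(32) · σ(320/32) = 6 · 18 = 108
  d = 40: d(40) · σ(320/40) = 8 · 15 = 120
  d = 64: d(64) · σ(320/64) = 7 · 6 = 42
  d = 80: d(80) · σ(320/80) = 10 · 7 = 70
  d = 160: d(160) · σ(320/160) = 12 · 3 = 36
  d = 320: d(320) · σ(320/320) = 14 · 1 = 14
Summing: (d * σ)(320) = 762 + 756 + 558 + 254 + 360 + 252 + 210 + 186 + 108 + 120 + 42 + 70 + 36 + 14 = 3728.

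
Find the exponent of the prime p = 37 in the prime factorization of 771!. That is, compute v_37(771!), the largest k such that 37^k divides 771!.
v_37(771!) = 20

Legendre's formula: v_p(n!) = Σ_{k ≥ 1} ⌊n / p^k⌋. For p = 37, n = 771, the terms are:
  ⌊771/37^1⌋ = ⌊771/37⌋ = 20
(the next term ⌊771/37^2⌋ = 0, terminating the sum). Summing: v_37(771!) = 20 = 20.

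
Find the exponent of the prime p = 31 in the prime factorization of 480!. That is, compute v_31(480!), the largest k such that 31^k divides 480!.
v_31(480!) = 15

Legendre's formula: v_p(n!) = Σ_{k ≥ 1} ⌊n / p^k⌋. For p = 31, n = 480, the terms are:
  ⌊480/31^1⌋ = ⌊480/31⌋ = 15
(the next term ⌊480/31^2⌋ = 0, terminating the sum). Summing: v_31(480!) = 15 = 15.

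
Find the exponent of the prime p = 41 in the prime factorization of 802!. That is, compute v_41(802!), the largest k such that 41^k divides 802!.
v_41(802!) = 19

Legendre's formula: v_p(n!) = Σ_{k ≥ 1} ⌊n / p^k⌋. For p = 41, n = 802, the terms are:
  ⌊802/41^1⌋ = ⌊802/41⌋ = 19
(the next term ⌊802/41^2⌋ = 0, terminating the sum). Summing: v_41(802!) = 19 = 19.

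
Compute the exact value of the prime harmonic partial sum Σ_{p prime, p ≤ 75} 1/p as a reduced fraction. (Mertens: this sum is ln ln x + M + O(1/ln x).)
Σ 1/p = 71544353681891529224514036059/40729680599249024150621323470

π(75) = 21, so the primes ≤ 75 are [2, 3, 5, 7, 11, 13, 17, 19, 23, 29, 31, 37, 41, 43, 47, 53, 59, 61, 67, 71, 73]. Summing 1/p over these primes: 71544353681891529224514036059/40729680599249024150621323470 ≈ 1.7566. Mertens estimate ln ln(75) + 0.2615 ≈ 1.7242.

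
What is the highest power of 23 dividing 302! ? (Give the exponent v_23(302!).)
v_23(302!) = 13

Legendre's formula: v_p(n!) = Σ_{k ≥ 1} ⌊n / p^k⌋. For p = 23, n = 302, the terms are:
  ⌊302/23^1⌋ = ⌊302/23⌋ = 13
(the next term ⌊302/23^2⌋ = 0, terminating the sum). Summing: v_23(302!) = 13 = 13.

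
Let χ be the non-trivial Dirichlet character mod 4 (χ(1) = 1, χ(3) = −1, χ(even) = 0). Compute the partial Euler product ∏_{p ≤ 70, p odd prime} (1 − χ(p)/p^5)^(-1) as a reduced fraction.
∏ = 37979204647637350516760877329690181347337250286656304892593349955377546774080367593893487696930042429/38125690090169221251718118687086971940856605396725095947148046662410194981822835725803035469807616000

The odd primes p ≤ 70 are [3, 5, 7, 11, 13, 17, 19, 23, 29, 31, 37, 41, 43, 47, 53, 59, 61, 67]. For each, χ(p) = 1 if p ≡ 1 mod 4, χ(p) = −1 if p ≡ 3 mod 4. Taking (1 − χ(p)/p^5)^(-1) = p^5/(p^5 − χ(p)): (1 − (-1)/3^5)^(-1) · (1 − (1)/5^5)^(-1) · (1 − (-1)/7^5)^(-1) · (1 − (-1)/11^5)^(-1) · (1 − (1)/13^5)^(-1) · (1 − (1)/17^5)^(-1) · (1 − (-1)/19^5)^(-1) · (1 − (-1)/23^5)^(-1) · (1 − (1)/29^5)^(-1) · (1 − (-1)/31^5)^(-1) · (1 − (1)/37^5)^(-1) · (1 − (1)/41^5)^(-1) · (1 − (-1)/43^5)^(-1) · (1 − (-1)/47^5)^(-1) · (1 − (1)/53^5)^(-1) · (1 − (-1)/59^5)^(-1) · (1 − (1)/61^5)^(-1) · (1 − (-1)/67^5)^(-1) = 37979204647637350516760877329690181347337250286656304892593349955377546774080367593893487696930042429/38125690090169221251718118687086971940856605396725095947148046662410194981822835725803035469807616000.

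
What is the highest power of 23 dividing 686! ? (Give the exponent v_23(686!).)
v_23(686!) = 30

Legendre's formula: v_p(n!) = Σ_{k ≥ 1} ⌊n / p^k⌋. For p = 23, n = 686, the terms are:
  ⌊686/23^1⌋ = ⌊686/23⌋ = 29
  ⌊686/23^2⌋ = ⌊686/529⌋ = 1
(the next term ⌊686/23^3⌋ = 0, terminating the sum). Summing: v_23(686!) = 29 + 1 = 30.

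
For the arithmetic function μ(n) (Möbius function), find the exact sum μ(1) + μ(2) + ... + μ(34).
Σ_{n ≤ 34} μ(n) = -2

Compute μ(n) for each 1 ≤ n ≤ 34: μ(1) = 1, μ(2) = -1, μ(3) = -1, μ(4) = 0, μ(5) = -1, μ(6) = 1, μ(7) = -1, μ(8) = 0, μ(9) = 0, μ(10) = 1, μ(11) = -1, μ(12) = 0, μ(13) = -1, μ(14) = 1, μ(15) = 1, μ(16) = 0, μ(17) = -1, μ(18) = 0, μ(19) = -1, μ(20) = 0, μ(21) = 1, μ(22) = 1, μ(23) = -1, μ(24) = 0, μ(25) = 0, μ(26) = 1, μ(27) = 0, μ(28) = 0, μ(29) = -1, μ(30) = -1, μ(31) = -1, μ(32) = 0, μ(33) = 1, μ(34) = 1. Summing all 34 values: -2. (Mertens function M(x) = Σ_{n ≤ x} μ(n); on average M(x) should be small (PNT ⟺ M(x) = o(x)).)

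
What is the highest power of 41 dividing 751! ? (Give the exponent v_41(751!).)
v_41(751!) = 18

Legendre's formula: v_p(n!) = Σ_{k ≥ 1} ⌊n / p^k⌋. For p = 41, n = 751, the terms are:
  ⌊751/41^1⌋ = ⌊751/41⌋ = 18
(the next term ⌊751/41^2⌋ = 0, terminating the sum). Summing: v_41(751!) = 18 = 18.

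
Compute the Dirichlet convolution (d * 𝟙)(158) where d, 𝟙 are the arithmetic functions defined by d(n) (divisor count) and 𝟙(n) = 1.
(d * 𝟙)(158) = 9

Divisors of 158: [1, 2, 79, 158]. For each d | 158:
  d = 1: d(1) · 𝟙(158/1) = 1 · 1 = 1
  d = 2: d(2) · 𝟙(158/2) = 2 · 1 = 2
  d = 79: d(79) · 𝟙(158/79) = 2 · 1 = 2
  d = 158: d(158) · 𝟙(158/158) = 4 · 1 = 4
Summing: (d * 𝟙)(158) = 1 + 2 + 2 + 4 = 9.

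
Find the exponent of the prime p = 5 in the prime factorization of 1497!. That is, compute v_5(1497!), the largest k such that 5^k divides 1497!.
v_5(1497!) = 371

Legendre's formula: v_p(n!) = Σ_{k ≥ 1} ⌊n / p^k⌋. For p = 5, n = 1497, the terms are:
  ⌊1497/5^1⌋ = ⌊1497/5⌋ = 299
  ⌊1497/5^2⌋ = ⌊1497/25⌋ = 59
  ⌊1497/5^3⌋ = ⌊1497/125⌋ = 11
  ⌊1497/5^4⌋ = ⌊1497/625⌋ = 2
(the next term ⌊1497/5^5⌋ = 0, terminating the sum). Summing: v_5(1497!) = 299 + 59 + 11 + 2 = 371.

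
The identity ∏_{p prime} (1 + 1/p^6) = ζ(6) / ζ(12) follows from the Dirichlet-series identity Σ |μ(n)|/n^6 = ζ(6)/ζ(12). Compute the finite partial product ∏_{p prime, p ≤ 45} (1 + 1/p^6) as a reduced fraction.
∏ = 1359712698137872510059489328104656331148295030771712937358491632747920000/1336862024495300077504819810119357413472366273194284637902602168232026717

The primes p ≤ 45 are [2, 3, 5, 7, 11, 13, 17, 19, 23, 29, 31, 37, 41, 43]. For each, (1 + 1/p^6) = (p^6 + 1)/p^6. Multiplying these fractions over p ∈ [2, 3, 5, 7, 11, 13, 17, 19, 23, 29, 31, 37, 41, 43] gives 1359712698137872510059489328104656331148295030771712937358491632747920000/1336862024495300077504819810119357413472366273194284637902602168232026717. (In the limit P → ∞ this tends to ζ(6)/ζ(12).)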